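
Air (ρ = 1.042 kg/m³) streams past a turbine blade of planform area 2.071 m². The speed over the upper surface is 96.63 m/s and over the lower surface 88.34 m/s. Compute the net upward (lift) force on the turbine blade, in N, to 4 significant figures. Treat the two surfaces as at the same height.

1655 N

From P + ½ρv² = const at equal height, P_low − P_up = ½ρ(v_up² − v_low²).
ΔP = ½·1.042·(96.63² − 88.34²) = 798.9 Pa.
Lift = ΔP · A = 798.9 × 2.071 = 1655 N.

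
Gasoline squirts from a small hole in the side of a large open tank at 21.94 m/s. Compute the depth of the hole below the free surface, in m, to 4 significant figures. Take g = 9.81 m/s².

h ≈ 24.53 m

Torricelli: v = √(2gh), so h = v²/(2g).
h = 21.94²/(2·9.81) = 481.4/19.62 = 24.53 m.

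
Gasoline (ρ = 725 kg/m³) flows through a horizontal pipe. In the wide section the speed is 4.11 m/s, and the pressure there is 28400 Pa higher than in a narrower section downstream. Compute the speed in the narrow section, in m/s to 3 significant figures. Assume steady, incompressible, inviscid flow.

v₂ ≈ 9.76 m/s

Horizontal Bernoulli: P₁ + ½ρv₁² = P₂ + ½ρv₂², so v₂² = v₁² + 2(P₁ − P₂)/ρ.
v₂ = √(4.11² + 2·28400/725) = √(16.9 + 78.3) = 9.76 m/s.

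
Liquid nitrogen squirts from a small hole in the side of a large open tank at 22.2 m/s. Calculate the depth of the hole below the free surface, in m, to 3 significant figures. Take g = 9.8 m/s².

h ≈ 25.1 m

Inverting v = √(2gh) gives h = v² / 2g.
h = 22.2²/(2·9.8) = 493/19.60 = 25.1 m.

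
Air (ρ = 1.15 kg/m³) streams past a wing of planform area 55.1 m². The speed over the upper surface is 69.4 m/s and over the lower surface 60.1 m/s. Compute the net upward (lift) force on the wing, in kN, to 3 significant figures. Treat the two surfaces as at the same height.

38.2 kN

The faster flow above has the lower pressure; Bernoulli (same height) gives ΔP = ½ρ(v_up² − v_low²).
ΔP = ½·1.15·(69.4² − 60.1²) = 693 Pa.
Lift = ΔP · A = 693 × 55.1 = 38200 N.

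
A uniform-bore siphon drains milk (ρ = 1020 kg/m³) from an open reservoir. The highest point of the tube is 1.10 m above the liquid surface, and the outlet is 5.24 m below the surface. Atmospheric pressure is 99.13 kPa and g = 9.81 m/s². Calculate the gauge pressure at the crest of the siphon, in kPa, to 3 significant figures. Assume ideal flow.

From the surface to the outlet (both open to atmosphere, surface at rest): v = √(2g·h_out) = √(2·9.81·5.24) = 10.1 m/s.
With constant cross-section the crest speed equals v; applying Bernoulli from the surface up to the crest, P_top = P_atm − ½ρv² − ρg·h_top.
P_top = 99130 − ½·1020·10.1² − 1020·9.81·1.10 = 35700 Pa. So P_gauge = P_top − P_atm = -63400 Pa.

-63.4 kPa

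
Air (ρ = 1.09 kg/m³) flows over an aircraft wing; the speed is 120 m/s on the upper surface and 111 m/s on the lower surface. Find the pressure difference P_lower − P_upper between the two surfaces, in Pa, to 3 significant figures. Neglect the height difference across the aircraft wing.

ΔP = 1130 Pa

Bernoulli (same height): P_lower − P_upper = ½ρ(v_upper² − v_lower²).
ΔP = ½·1.09·(120² − 111²) = 1130 Pa.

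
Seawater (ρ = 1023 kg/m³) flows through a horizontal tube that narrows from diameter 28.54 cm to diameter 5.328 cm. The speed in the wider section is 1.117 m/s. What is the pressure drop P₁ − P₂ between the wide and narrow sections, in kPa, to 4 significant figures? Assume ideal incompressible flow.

ΔP ≈ 524.8 kPa

Continuity gives A₁v₁ = A₂v₂, so v₂ = (639.7 cm²)/(22.30 cm²) × 1.117 m/s = 32.05 m/s.
Along the horizontal streamline, P + ½ρv² is constant.
P₁ − P₂ = ½·1023·(32.05² − 1.117²) = ½·1023·1026 = 524800 Pa.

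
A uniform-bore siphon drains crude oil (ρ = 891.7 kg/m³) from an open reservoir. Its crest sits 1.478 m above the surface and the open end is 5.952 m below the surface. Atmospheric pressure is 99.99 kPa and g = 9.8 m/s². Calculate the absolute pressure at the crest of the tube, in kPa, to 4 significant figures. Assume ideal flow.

Bernoulli surface→outlet gives ½v² = g·h_out, so v = √(2·9.8·5.952) = 10.80 m/s.
With constant cross-section the crest speed equals v; applying Bernoulli from the surface up to the crest, P_top = P_atm − ½ρv² − ρg·h_top.
P_top = 99990 − ½·891.7·10.80² − 891.7·9.8·1.478 = 35060 Pa.

P_top ≈ 35.06 kPa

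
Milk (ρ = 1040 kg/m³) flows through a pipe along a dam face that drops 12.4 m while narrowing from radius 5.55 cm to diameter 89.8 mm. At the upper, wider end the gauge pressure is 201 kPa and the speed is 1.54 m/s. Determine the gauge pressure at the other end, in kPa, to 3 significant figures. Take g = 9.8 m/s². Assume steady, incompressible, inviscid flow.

Mass conservation (A₁v₁ = A₂v₂) gives v₂ = 1.54 × 96.8/63.3 = 2.35 m/s.
Applying Bernoulli between the two ends and solving for P₂: P₂ = P₁ + ½ρ(v₁² − v₂²) − ρgΔh.
P₂ = 201000 + ½·1040·(1.54² − 2.35²) − 1040·9.8·(−12.4) = 201000 + (-1650) − (-126000) = 326000 Pa.

326 kPa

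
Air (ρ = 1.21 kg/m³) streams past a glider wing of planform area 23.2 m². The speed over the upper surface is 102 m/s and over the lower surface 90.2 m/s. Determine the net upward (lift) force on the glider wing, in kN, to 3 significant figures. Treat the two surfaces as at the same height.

F = 31.8 kN

From P + ½ρv² = const at equal height, P_low − P_up = ½ρ(v_up² − v_low²).
ΔP = ½·1.21·(102² − 90.2²) = 1370 Pa.
Lift = ΔP · A = 1370 × 23.2 = 31800 N.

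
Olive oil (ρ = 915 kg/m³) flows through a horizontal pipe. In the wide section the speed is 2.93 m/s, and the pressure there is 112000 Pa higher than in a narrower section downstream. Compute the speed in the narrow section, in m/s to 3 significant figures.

v₂ ≈ 15.9 m/s

Horizontal Bernoulli: P₁ + ½ρv₁² = P₂ + ½ρv₂², so v₂² = v₁² + 2(P₁ − P₂)/ρ.
v₂ = √(2.93² + 2·112000/915) = √(8.58 + 245) = 15.9 m/s.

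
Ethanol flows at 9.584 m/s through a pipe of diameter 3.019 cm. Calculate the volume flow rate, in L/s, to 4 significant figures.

Q ≈ 6.861 L/s

Q = A·v = 0.0007158 m² × 9.584 m/s = 0.006861 m³/s.
Converting: 0.006861 m³/s × 1000 = 6.861 L/s.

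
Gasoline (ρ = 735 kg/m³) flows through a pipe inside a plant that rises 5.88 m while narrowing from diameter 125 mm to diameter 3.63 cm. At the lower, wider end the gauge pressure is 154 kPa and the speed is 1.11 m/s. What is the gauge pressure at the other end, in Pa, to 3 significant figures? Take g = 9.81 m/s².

The volume flow rate is constant, so v₂ = (A₁/A₂)v₁ = (123/10.3)·1.11 = 13.2 m/s.
Energy conservation along the streamline gives P₂ = P₁ − ½ρ(v₂² − v₁²) − ρg(h₂ − h₁).
P₂ = 154000 + ½·735·(1.11² − 13.2²) − 735·9.81·(+5.88) = 154000 + (-63200) − (42400) = 48400 Pa.

48400 Pa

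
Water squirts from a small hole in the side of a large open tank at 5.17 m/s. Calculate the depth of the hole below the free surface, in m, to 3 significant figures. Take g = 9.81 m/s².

Torricelli: v = √(2gh), so h = v²/(2g).
h = 5.17²/(2·9.81) = 26.7/19.62 = 1.36 m.

h ≈ 1.36 m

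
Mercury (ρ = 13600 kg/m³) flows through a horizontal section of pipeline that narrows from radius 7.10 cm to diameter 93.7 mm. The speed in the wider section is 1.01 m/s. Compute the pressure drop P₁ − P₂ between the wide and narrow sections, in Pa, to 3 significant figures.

ΔP = 29700 Pa

Mass conservation (A₁v₁ = A₂v₂) gives v₂ = 1.01 × 158/69.0 = 2.32 m/s.
The pipe is horizontal, so Bernoulli reduces to P₁ + ½ρv₁² = P₂ + ½ρv₂².
P₁ − P₂ = ½·13600·(2.32² − 1.01²) = ½·13600·4.36 = 29700 Pa.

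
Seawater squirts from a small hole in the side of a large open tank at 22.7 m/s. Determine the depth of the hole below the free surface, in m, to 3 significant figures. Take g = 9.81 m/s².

h = 26.3 m

Torricelli: v = √(2gh), so h = v²/(2g).
h = 22.7²/(2·9.81) = 515/19.62 = 26.3 m.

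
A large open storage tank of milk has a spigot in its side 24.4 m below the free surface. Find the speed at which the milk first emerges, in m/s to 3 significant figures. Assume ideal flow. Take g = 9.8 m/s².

Bernoulli from surface to hole (P equal, v_surface ≈ 0): v = √(2gh) = √(2×9.8×24.4) = 21.9 m/s.

21.9 m/s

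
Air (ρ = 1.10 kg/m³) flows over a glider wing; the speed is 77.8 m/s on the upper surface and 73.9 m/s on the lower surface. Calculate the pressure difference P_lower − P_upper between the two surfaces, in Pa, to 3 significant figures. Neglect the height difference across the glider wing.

325 Pa

The pressure is lower where the speed is higher: ΔP = ½ρ(v_up² − v_low²).
ΔP = ½·1.10·(77.8² − 73.9²) = 325 Pa.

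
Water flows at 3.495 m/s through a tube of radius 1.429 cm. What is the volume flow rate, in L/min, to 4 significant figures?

Q = A·v = 0.0006415 m² × 3.495 m/s = 0.002242 m³/s.
Converting: 0.002242 m³/s × 60000 = 134.5 L/min.

Q ≈ 134.5 L/min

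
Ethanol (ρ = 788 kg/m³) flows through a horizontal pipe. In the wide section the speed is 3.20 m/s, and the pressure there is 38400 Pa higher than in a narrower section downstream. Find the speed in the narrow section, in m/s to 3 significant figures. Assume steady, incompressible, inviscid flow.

v₂ ≈ 10.4 m/s

With h₁ = h₂, rearranging Bernoulli gives v₂ = √(v₁² + 2ΔP/ρ).
v₂ = √(3.20² + 2·38400/788) = √(10.2 + 97.5) = 10.4 m/s.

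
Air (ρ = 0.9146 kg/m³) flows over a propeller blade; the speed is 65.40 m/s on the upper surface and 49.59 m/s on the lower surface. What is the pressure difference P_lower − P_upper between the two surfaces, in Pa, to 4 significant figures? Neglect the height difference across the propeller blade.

ΔP ≈ 831.4 Pa

Bernoulli (same height): P_lower − P_upper = ½ρ(v_upper² − v_lower²).
ΔP = ½·0.9146·(65.40² − 49.59²) = 831.4 Pa.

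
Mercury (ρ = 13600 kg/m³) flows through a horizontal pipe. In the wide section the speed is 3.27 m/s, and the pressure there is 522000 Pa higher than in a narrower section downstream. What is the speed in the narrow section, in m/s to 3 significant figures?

9.35 m/s

Horizontal Bernoulli: P₁ + ½ρv₁² = P₂ + ½ρv₂², so v₂² = v₁² + 2(P₁ − P₂)/ρ.
v₂ = √(3.27² + 2·522000/13600) = √(10.7 + 76.8) = 9.35 m/s.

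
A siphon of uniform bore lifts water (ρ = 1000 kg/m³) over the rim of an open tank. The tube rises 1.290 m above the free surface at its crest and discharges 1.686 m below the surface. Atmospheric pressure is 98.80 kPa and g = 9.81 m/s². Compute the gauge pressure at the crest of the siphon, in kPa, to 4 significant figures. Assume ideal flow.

P_gauge ≈ -29.19 kPa

Bernoulli surface→outlet gives ½v² = g·h_out, so v = √(2·9.81·1.686) = 5.751 m/s.
The bore is uniform, so the speed at the crest is the same v. Bernoulli surface→crest: P_atm = P_top + ½ρv² + ρg·h_top.
P_top = 98800 − ½·1000·5.751² − 1000·9.81·1.290 = 69610 Pa. So P_gauge = P_top − P_atm = -29190 Pa.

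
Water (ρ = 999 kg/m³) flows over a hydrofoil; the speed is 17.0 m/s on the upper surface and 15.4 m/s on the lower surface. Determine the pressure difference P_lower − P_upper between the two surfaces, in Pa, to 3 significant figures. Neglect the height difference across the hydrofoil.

ΔP ≈ 25900 Pa

With negligible Δh, P + ½ρv² is constant, so P_low − P_up = ½ρ(v_up² − v_low²).
ΔP = ½·999·(17.0² − 15.4²) = 25900 Pa.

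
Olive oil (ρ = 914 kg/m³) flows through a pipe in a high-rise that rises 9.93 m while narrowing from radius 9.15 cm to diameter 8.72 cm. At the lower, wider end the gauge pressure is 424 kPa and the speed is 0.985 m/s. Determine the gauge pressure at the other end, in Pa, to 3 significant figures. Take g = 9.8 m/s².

P₂ ≈ 327000 Pa

Mass conservation (A₁v₁ = A₂v₂) gives v₂ = 0.985 × 263/59.7 = 4.34 m/s.
Bernoulli: P₁ + ½ρv₁² + ρg h₁ = P₂ + ½ρv₂² + ρg h₂, so P₂ = P₁ + ½ρ(v₁² − v₂²) − ρg(h₂ − h₁).
P₂ = 424000 + ½·914·(0.985² − 4.34²) − 914·9.8·(+9.93) = 424000 + (-8160) − (88900) = 327000 Pa.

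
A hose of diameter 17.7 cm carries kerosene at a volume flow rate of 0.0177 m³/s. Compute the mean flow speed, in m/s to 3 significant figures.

v ≈ 0.719 m/s

Q = 0.0177 m³/s = 0.0177 m³/s.
v = Q/A = 0.0177 / 0.0246 = 0.719 m/s.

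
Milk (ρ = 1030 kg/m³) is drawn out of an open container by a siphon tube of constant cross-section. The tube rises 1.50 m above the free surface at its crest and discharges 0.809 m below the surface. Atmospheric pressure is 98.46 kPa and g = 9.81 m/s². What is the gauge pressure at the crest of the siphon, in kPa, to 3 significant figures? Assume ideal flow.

P_gauge ≈ -23.3 kPa

The outlet speed comes from Torricelli: v = √(2g·0.809) = 3.98 m/s.
The bore is uniform, so the speed at the crest is the same v. Bernoulli surface→crest: P_atm = P_top + ½ρv² + ρg·h_top.
P_top = 98460 − ½·1030·3.98² − 1030·9.81·1.50 = 75100 Pa. So P_gauge = P_top − P_atm = -23300 Pa.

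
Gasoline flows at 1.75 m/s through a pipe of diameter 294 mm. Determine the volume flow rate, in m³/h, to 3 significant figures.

Q = A·v = 0.0679 m² × 1.75 m/s = 0.119 m³/s.
Converting: 0.119 m³/s × 3600 = 428 m³/h.

Q ≈ 428 m³/h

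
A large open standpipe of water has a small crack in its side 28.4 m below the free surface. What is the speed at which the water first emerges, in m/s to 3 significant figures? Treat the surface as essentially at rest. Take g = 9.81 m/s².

23.6 m/s

Bernoulli from surface to hole (P equal, v_surface ≈ 0): v = √(2gh) = √(2×9.81×28.4) = 23.6 m/s.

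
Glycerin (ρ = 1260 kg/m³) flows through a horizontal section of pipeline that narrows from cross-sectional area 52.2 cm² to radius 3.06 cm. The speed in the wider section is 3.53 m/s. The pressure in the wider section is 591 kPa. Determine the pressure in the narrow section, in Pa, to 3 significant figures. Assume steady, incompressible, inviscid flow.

Mass conservation (A₁v₁ = A₂v₂) gives v₂ = 3.53 × 52.2/29.4 = 6.26 m/s.
The pipe is horizontal, so Bernoulli reduces to P₁ + ½ρv₁² = P₂ + ½ρv₂².
P₂ = P₁ − ½ρ(v₂² − v₁²) = 591000 − ½·1260·(6.26² − 3.53²) = 591000 − 16900 = 574000 Pa.

P₂ = 574000 Pa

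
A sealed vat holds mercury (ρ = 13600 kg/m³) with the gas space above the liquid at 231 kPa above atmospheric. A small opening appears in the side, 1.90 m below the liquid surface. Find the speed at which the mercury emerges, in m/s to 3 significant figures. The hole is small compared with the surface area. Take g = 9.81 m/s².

Take point 1 at the surface (v₁ ≈ 0) and point 2 at the hole (at atmospheric pressure). Bernoulli: P₁ + ρg h = P_atm + ½ρv₂².
With P₁ − P_atm = 231000 Pa, v₂ = √(2gh + 2ΔP/ρ) = √(2·9.81·1.90 + 2·231000/13600) = 8.44 m/s.

v ≈ 8.44 m/s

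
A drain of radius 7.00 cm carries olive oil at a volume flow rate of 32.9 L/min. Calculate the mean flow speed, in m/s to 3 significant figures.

Q = 32.9 L/min = 0.000548 m³/s.
v = Q/A = 0.000548 / 0.0154 = 0.0356 m/s.

v ≈ 0.0356 m/s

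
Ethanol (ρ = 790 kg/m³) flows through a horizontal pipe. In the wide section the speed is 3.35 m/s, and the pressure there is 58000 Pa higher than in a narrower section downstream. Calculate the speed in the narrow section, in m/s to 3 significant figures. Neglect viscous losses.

Horizontal Bernoulli: P₁ + ½ρv₁² = P₂ + ½ρv₂², so v₂² = v₁² + 2(P₁ − P₂)/ρ.
v₂ = √(3.35² + 2·58000/790) = √(11.2 + 147) = 12.6 m/s.

v₂ ≈ 12.6 m/s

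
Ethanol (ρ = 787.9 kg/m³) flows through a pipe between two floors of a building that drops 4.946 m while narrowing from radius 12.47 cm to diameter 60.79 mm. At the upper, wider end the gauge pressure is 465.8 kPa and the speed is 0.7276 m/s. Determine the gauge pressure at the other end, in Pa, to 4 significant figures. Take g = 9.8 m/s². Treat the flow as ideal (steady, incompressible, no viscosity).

Continuity gives A₁v₁ = A₂v₂, so v₂ = (488.5 cm²)/(29.02 cm²) × 0.7276 m/s = 12.25 m/s.
Applying Bernoulli between the two ends and solving for P₂: P₂ = P₁ + ½ρ(v₁² − v₂²) − ρgΔh.
P₂ = 465800 + ½·787.9·(0.7276² − 12.25²) − 787.9·9.8·(−4.946) = 465800 + (-58880) − (-38190) = 445100 Pa.

445100 Pa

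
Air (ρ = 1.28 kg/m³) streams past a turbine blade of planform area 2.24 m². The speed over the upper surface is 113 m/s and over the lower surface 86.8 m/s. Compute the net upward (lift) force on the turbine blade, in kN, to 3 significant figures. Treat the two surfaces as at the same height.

F ≈ 7.50 kN

With equal heights on the two surfaces, Bernoulli gives P_lower − P_upper = ½ρ(v_upper² − v_lower²).
ΔP = ½·1.28·(113² − 86.8²) = 3350 Pa.
Lift = ΔP · A = 3350 × 2.24 = 7500 N.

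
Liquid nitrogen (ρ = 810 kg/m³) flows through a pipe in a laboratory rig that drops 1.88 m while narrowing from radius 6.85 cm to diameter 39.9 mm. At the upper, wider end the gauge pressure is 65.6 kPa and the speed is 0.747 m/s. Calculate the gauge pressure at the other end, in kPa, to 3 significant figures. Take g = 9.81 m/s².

P₂ = 49.4 kPa

By continuity, v₂ = v₁·A₁/A₂ = 0.747·(147/12.5) = 8.81 m/s.
Energy conservation along the streamline gives P₂ = P₁ − ½ρ(v₂² − v₁²) − ρg(h₂ − h₁).
P₂ = 65600 + ½·810·(0.747² − 8.81²) − 810·9.81·(−1.88) = 65600 + (-31200) − (-14900) = 49400 Pa.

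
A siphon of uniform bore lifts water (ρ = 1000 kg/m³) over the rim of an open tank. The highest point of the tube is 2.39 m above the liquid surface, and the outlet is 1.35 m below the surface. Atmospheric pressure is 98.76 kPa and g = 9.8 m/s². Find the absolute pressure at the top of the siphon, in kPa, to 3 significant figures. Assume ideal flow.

The outlet speed comes from Torricelli: v = √(2g·1.35) = 5.14 m/s.
The bore is uniform, so the speed at the crest is the same v. Bernoulli surface→crest: P_atm = P_top + ½ρv² + ρg·h_top.
P_top = 98760 − ½·1000·5.14² − 1000·9.8·2.39 = 62100 Pa.

P_top ≈ 62.1 kPa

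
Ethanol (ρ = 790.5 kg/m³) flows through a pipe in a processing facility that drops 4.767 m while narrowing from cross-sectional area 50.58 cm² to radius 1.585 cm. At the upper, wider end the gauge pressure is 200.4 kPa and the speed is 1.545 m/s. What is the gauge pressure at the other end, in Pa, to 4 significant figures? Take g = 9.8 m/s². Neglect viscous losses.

199500 Pa

The volume flow rate is constant, so v₂ = (A₁/A₂)v₁ = (50.58/7.892)·1.545 = 9.901 m/s.
Energy conservation along the streamline gives P₂ = P₁ − ½ρ(v₂² − v₁²) − ρg(h₂ − h₁).
P₂ = 200400 + ½·790.5·(1.545² − 9.901²) − 790.5·9.8·(−4.767) = 200400 + (-37810) − (-36930) = 199500 Pa.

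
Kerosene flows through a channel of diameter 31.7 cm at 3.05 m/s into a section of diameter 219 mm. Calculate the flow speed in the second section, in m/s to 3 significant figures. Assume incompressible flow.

v₂ ≈ 6.39 m/s

Mass conservation (A₁v₁ = A₂v₂) gives v₂ = 3.05 × 789/377 = 6.39 m/s.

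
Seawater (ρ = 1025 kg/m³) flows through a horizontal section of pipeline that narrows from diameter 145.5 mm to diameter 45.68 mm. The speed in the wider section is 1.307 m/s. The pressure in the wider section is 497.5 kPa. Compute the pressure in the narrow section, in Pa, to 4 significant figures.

By continuity, v₂ = v₁·A₁/A₂ = 1.307·(166.3/16.39) = 13.26 m/s.
Bernoulli (h₁ = h₂): P₁ − P₂ = ½ρ(v₂² − v₁²).
P₂ = P₁ − ½ρ(v₂² − v₁²) = 497500 − ½·1025·(13.26² − 1.307²) = 497500 − 89240 = 408300 Pa.

P₂ = 408300 Pa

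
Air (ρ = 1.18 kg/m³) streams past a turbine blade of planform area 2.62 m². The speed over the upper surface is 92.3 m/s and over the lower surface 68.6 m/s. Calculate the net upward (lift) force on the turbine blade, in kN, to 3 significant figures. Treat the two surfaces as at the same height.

With equal heights on the two surfaces, Bernoulli gives P_lower − P_upper = ½ρ(v_upper² − v_lower²).
ΔP = ½·1.18·(92.3² − 68.6²) = 2250 Pa.
Lift = ΔP · A = 2250 × 2.62 = 5890 N.

F ≈ 5.89 kN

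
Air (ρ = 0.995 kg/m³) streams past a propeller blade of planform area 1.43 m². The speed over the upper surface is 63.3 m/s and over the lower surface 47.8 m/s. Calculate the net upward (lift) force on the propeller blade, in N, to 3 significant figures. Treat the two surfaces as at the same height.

From P + ½ρv² = const at equal height, P_low − P_up = ½ρ(v_up² − v_low²).
ΔP = ½·0.995·(63.3² − 47.8²) = 857 Pa.
Lift = ΔP · A = 857 × 1.43 = 1230 N.

F ≈ 1230 N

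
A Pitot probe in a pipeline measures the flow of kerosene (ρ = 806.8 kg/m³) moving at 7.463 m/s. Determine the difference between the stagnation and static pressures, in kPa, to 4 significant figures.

The dynamic pressure equals the rise in static pressure at the stagnation point: ΔP = ½ρv².
ΔP = ½·806.8·7.463² = 22470 Pa.

22.47 kPa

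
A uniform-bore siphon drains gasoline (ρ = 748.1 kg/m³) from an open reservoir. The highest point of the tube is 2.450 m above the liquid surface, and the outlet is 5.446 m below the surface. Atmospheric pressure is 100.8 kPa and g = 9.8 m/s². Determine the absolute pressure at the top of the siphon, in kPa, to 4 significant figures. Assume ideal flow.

From the surface to the outlet (both open to atmosphere, surface at rest): v = √(2g·h_out) = √(2·9.8·5.446) = 10.33 m/s.
Continuity keeps v the same throughout the tube; from surface to crest, P_atm + 0 = P_top + ½ρv² + ρg·h_top.
P_top = 100800 − ½·748.1·10.33² − 748.1·9.8·2.450 = 42910 Pa.

42.91 kPa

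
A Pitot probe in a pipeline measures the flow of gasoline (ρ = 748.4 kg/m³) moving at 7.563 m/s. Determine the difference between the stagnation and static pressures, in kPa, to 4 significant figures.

Bernoulli between the free stream and the stagnation point: ½ρv² = P_stag − P_static.
ΔP = ½·748.4·7.563² = 21400 Pa.

ΔP ≈ 21.40 kPa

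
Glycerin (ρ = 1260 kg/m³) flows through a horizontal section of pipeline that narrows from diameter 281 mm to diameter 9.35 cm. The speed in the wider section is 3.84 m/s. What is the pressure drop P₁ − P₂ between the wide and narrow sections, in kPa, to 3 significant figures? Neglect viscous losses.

Continuity gives A₁v₁ = A₂v₂, so v₂ = (620 cm²)/(68.7 cm²) × 3.84 m/s = 34.7 m/s.
The pipe is horizontal, so Bernoulli reduces to P₁ + ½ρv₁² = P₂ + ½ρv₂².
P₁ − P₂ = ½·1260·(34.7² − 3.84²) = ½·1260·1190 = 749000 Pa.

ΔP ≈ 749 kPa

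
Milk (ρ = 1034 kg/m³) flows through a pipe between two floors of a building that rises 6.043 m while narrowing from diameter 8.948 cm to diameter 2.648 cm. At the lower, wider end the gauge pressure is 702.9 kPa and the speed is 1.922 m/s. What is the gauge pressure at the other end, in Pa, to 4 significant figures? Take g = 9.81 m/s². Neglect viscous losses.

Mass conservation (A₁v₁ = A₂v₂) gives v₂ = 1.922 × 62.88/5.507 = 21.95 m/s.
Bernoulli: P₁ + ½ρv₁² + ρg h₁ = P₂ + ½ρv₂² + ρg h₂, so P₂ = P₁ + ½ρ(v₁² − v₂²) − ρg(h₂ − h₁).
P₂ = 702900 + ½·1034·(1.922² − 21.95²) − 1034·9.81·(+6.043) = 702900 + (-247100) − (61300) = 394500 Pa.

P₂ ≈ 394500 Pa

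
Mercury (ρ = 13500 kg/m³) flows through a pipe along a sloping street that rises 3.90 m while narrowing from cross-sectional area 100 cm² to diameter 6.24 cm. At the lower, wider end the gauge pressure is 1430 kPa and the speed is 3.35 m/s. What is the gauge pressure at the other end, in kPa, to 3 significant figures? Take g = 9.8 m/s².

The volume flow rate is constant, so v₂ = (A₁/A₂)v₁ = (100/30.6)·3.35 = 11.0 m/s.
Bernoulli: P₁ + ½ρv₁² + ρg h₁ = P₂ + ½ρv₂² + ρg h₂, so P₂ = P₁ + ½ρ(v₁² − v₂²) − ρg(h₂ − h₁).
P₂ = 1430000 + ½·13500·(3.35² − 11.0²) − 13500·9.8·(+3.90) = 1430000 + (-734000) − (516000) = 180000 Pa.

P₂ = 180 kPa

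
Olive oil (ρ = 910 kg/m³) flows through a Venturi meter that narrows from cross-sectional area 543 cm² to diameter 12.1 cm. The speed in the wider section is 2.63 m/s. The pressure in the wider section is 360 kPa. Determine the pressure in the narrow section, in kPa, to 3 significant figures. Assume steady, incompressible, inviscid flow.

Mass conservation (A₁v₁ = A₂v₂) gives v₂ = 2.63 × 543/115 = 12.4 m/s.
With no height change, Bernoulli's equation is P₁ + ½ρv₁² = P₂ + ½ρv₂².
P₂ = P₁ − ½ρ(v₂² − v₁²) = 360000 − ½·910·(12.4² − 2.63²) = 360000 − 67000 = 293000 Pa.

P₂ = 293 kPa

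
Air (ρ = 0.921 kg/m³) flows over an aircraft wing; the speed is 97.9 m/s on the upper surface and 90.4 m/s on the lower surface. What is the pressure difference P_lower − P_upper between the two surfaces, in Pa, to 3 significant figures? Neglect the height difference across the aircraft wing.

With negligible Δh, P + ½ρv² is constant, so P_low − P_up = ½ρ(v_up² − v_low²).
ΔP = ½·0.921·(97.9² − 90.4²) = 650 Pa.

650 Pa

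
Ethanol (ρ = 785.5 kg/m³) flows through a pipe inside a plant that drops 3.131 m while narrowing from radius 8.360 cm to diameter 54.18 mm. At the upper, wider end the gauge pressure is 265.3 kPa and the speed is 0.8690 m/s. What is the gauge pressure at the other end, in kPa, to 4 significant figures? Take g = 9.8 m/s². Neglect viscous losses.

P₂ = 262.8 kPa

Mass conservation (A₁v₁ = A₂v₂) gives v₂ = 0.8690 × 219.6/23.06 = 8.276 m/s.
Applying Bernoulli between the two ends and solving for P₂: P₂ = P₁ + ½ρ(v₁² − v₂²) − ρgΔh.
P₂ = 265300 + ½·785.5·(0.8690² − 8.276²) − 785.5·9.8·(−3.131) = 265300 + (-26600) − (-24100) = 262800 Pa.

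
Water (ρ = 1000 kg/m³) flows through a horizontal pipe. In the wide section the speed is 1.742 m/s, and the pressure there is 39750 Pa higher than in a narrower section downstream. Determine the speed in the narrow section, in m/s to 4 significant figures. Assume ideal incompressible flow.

v₂ ≈ 9.085 m/s

Along the level pipe P + ½ρv² is conserved, hence v₂² = v₁² + 2(P₁ − P₂)/ρ.
v₂ = √(1.742² + 2·39750/1000) = √(3.035 + 79.50) = 9.085 m/s.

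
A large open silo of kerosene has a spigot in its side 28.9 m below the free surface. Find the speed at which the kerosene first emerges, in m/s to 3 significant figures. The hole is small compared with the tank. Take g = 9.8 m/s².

v = 23.8 m/s

Torricelli's result v = √(2gh) gives v = √(2·9.8·28.9) = 23.8 m/s.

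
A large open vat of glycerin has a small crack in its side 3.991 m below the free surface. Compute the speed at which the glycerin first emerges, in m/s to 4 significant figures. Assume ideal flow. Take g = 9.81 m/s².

Torricelli's result v = √(2gh) gives v = √(2·9.81·3.991) = 8.849 m/s.

v ≈ 8.849 m/s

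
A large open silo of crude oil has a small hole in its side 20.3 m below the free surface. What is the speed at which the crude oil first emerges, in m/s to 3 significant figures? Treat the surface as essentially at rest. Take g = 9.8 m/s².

v ≈ 19.9 m/s

With the surface at rest and both surface and jet at atmospheric pressure, Bernoulli gives ρg h = ½ρv², so v = √(2gh) = √(2·9.8·20.3) = 19.9 m/s.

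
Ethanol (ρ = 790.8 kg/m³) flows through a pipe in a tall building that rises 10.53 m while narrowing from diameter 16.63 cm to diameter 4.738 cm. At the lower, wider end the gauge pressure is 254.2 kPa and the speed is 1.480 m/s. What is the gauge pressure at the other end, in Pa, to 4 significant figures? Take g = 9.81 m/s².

P₂ ≈ 41930 Pa

By continuity, v₂ = v₁·A₁/A₂ = 1.480·(217.2/17.63) = 18.23 m/s.
Applying Bernoulli between the two ends and solving for P₂: P₂ = P₁ + ½ρ(v₁² − v₂²) − ρgΔh.
P₂ = 254200 + ½·790.8·(1.480² − 18.23²) − 790.8·9.81·(+10.53) = 254200 + (-130600) − (81690) = 41930 Pa.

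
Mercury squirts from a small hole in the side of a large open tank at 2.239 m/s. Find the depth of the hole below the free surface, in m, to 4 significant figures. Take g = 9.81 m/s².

0.2555 m

Inverting v = √(2gh) gives h = v² / 2g.
h = 2.239²/(2·9.81) = 5.013/19.62 = 0.2555 m.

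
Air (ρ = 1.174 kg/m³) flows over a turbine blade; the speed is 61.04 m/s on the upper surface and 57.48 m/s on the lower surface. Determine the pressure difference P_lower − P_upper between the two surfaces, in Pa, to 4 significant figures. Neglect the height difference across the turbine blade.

Bernoulli (same height): P_lower − P_upper = ½ρ(v_upper² − v_lower²).
ΔP = ½·1.174·(61.04² − 57.48²) = 247.7 Pa.

ΔP ≈ 247.7 Pa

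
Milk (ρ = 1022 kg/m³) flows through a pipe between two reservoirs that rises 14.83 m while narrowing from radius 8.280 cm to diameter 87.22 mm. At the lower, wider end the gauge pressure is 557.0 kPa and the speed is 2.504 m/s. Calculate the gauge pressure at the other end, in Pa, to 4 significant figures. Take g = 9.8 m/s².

P₂ ≈ 370000 Pa

By continuity, v₂ = v₁·A₁/A₂ = 2.504·(215.4/59.75) = 9.027 m/s.
Bernoulli: P₁ + ½ρv₁² + ρg h₁ = P₂ + ½ρv₂² + ρg h₂, so P₂ = P₁ + ½ρ(v₁² − v₂²) − ρg(h₂ − h₁).
P₂ = 557000 + ½·1022·(2.504² − 9.027²) − 1022·9.8·(+14.83) = 557000 + (-38430) − (148500) = 370000 Pa.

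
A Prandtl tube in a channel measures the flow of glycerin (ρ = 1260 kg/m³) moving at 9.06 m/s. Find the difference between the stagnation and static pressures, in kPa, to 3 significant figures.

ΔP ≈ 51.7 kPa

Bernoulli between the free stream and the stagnation point: ½ρv² = P_stag − P_static.
ΔP = ½·1260·9.06² = 51700 Pa.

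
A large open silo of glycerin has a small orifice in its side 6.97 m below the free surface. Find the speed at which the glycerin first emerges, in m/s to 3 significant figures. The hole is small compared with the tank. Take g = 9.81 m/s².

v ≈ 11.7 m/s

Bernoulli from surface to hole (P equal, v_surface ≈ 0): v = √(2gh) = √(2×9.81×6.97) = 11.7 m/s.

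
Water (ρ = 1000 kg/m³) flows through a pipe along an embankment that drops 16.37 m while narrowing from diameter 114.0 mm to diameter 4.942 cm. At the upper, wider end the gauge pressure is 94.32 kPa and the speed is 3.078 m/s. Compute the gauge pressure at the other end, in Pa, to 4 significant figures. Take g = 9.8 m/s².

By continuity, v₂ = v₁·A₁/A₂ = 3.078·(102.1/19.18) = 16.38 m/s.
Bernoulli: P₁ + ½ρv₁² + ρg h₁ = P₂ + ½ρv₂² + ρg h₂, so P₂ = P₁ + ½ρ(v₁² − v₂²) − ρg(h₂ − h₁).
P₂ = 94320 + ½·1000·(3.078² − 16.38²) − 1000·9.8·(−16.37) = 94320 + (-129400) − (-160400) = 125400 Pa.

P₂ ≈ 125400 Pa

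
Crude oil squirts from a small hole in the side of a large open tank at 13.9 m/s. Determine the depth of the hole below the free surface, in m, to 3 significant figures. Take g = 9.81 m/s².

9.85 m

Torricelli: v = √(2gh), so h = v²/(2g).
h = 13.9²/(2·9.81) = 193/19.62 = 9.85 m.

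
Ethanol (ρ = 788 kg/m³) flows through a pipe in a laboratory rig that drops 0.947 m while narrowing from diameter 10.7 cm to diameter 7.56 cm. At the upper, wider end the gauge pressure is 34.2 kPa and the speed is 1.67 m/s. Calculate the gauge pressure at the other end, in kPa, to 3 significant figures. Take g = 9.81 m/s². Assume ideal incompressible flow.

The volume flow rate is constant, so v₂ = (A₁/A₂)v₁ = (89.9/44.9)·1.67 = 3.35 m/s.
Bernoulli: P₁ + ½ρv₁² + ρg h₁ = P₂ + ½ρv₂² + ρg h₂, so P₂ = P₁ + ½ρ(v₁² − v₂²) − ρg(h₂ − h₁).
P₂ = 34200 + ½·788·(1.67² − 3.35²) − 788·9.81·(−0.947) = 34200 + (-3310) − (-7320) = 38200 Pa.

P₂ ≈ 38.2 kPa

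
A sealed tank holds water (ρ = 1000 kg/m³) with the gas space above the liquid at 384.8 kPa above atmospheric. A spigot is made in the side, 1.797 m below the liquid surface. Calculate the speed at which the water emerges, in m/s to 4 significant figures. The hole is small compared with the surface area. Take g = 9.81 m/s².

28.37 m/s

Take point 1 at the surface (v₁ ≈ 0) and point 2 at the hole (at atmospheric pressure). Bernoulli: P₁ + ρg h = P_atm + ½ρv₂².
With P₁ − P_atm = 384800 Pa, v₂ = √(2gh + 2ΔP/ρ) = √(2·9.81·1.797 + 2·384800/1000) = 28.37 m/s.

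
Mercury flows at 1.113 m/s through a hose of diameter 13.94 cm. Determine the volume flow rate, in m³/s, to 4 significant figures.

Q = 0.01699 m³/s

Q = A·v = 0.01526 m² × 1.113 m/s = 0.01699 m³/s.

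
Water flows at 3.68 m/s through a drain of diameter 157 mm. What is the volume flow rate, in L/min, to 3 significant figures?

Q ≈ 4270 L/min

Q = A·v = 0.0194 m² × 3.68 m/s = 0.0712 m³/s.
Converting: 0.0712 m³/s × 60000 = 4270 L/min.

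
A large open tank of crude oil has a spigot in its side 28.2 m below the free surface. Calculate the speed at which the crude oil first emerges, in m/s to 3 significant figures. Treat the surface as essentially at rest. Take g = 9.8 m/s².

Bernoulli from surface to hole (P equal, v_surface ≈ 0): v = √(2gh) = √(2×9.8×28.2) = 23.5 m/s.

v = 23.5 m/s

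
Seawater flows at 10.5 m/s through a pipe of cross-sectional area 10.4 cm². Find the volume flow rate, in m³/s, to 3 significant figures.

Q ≈ 0.0109 m³/s

Q = A·v = 0.00104 m² × 10.5 m/s = 0.0109 m³/s.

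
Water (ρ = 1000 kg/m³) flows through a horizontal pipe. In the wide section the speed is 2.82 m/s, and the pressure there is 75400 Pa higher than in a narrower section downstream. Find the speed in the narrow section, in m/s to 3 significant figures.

Horizontal Bernoulli: P₁ + ½ρv₁² = P₂ + ½ρv₂², so v₂² = v₁² + 2(P₁ − P₂)/ρ.
v₂ = √(2.82² + 2·75400/1000) = √(7.95 + 151) = 12.6 m/s.

v₂ = 12.6 m/s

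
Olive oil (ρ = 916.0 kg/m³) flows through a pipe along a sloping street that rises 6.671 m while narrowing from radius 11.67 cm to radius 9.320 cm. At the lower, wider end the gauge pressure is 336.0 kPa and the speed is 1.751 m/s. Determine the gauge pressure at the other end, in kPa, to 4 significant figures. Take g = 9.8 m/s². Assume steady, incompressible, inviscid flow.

Continuity gives A₁v₁ = A₂v₂, so v₂ = (427.9 cm²)/(272.9 cm²) × 1.751 m/s = 2.745 m/s.
Bernoulli: P₁ + ½ρv₁² + ρg h₁ = P₂ + ½ρv₂² + ρg h₂, so P₂ = P₁ + ½ρ(v₁² − v₂²) − ρg(h₂ − h₁).
P₂ = 336000 + ½·916.0·(1.751² − 2.745²) − 916.0·9.8·(+6.671) = 336000 + (-2048) − (59880) = 274100 Pa.

274.1 kPa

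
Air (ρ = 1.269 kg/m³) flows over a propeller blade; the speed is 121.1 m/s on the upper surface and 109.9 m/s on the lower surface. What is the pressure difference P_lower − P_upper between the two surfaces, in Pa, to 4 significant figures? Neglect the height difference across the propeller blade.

ΔP ≈ 1642 Pa

Bernoulli (same height): P_lower − P_upper = ½ρ(v_upper² − v_lower²).
ΔP = ½·1.269·(121.1² − 109.9²) = 1642 Pa.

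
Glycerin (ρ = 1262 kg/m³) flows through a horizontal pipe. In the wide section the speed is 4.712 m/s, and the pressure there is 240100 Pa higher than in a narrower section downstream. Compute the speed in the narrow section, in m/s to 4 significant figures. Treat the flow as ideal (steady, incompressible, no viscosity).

v₂ = 20.07 m/s

Along the level pipe P + ½ρv² is conserved, hence v₂² = v₁² + 2(P₁ − P₂)/ρ.
v₂ = √(4.712² + 2·240100/1262) = √(22.20 + 380.5) = 20.07 m/s.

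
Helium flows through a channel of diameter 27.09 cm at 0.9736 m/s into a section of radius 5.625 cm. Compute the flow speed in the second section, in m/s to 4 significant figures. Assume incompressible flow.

v₂ = 5.645 m/s

Mass conservation (A₁v₁ = A₂v₂) gives v₂ = 0.9736 × 576.4/99.40 = 5.645 m/s.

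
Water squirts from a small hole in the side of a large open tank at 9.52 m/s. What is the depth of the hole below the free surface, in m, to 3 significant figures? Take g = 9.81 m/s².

h ≈ 4.62 m

For a small hole in a large open tank, ½v² = gh, giving h = v²/(2g).
h = 9.52²/(2·9.81) = 90.6/19.62 = 4.62 m.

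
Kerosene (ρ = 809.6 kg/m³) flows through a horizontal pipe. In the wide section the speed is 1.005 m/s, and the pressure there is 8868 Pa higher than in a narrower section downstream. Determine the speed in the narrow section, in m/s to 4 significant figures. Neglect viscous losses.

Along the level pipe P + ½ρv² is conserved, hence v₂² = v₁² + 2(P₁ − P₂)/ρ.
v₂ = √(1.005² + 2·8868/809.6) = √(1.010 + 21.91) = 4.787 m/s.

v₂ = 4.787 m/s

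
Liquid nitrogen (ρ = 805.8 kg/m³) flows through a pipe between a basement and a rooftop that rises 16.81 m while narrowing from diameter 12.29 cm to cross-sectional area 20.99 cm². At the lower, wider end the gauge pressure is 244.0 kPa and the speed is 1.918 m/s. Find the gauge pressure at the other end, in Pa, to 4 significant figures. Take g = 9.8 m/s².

P₂ ≈ 65390 Pa

Mass conservation (A₁v₁ = A₂v₂) gives v₂ = 1.918 × 118.6/20.99 = 10.84 m/s.
Energy conservation along the streamline gives P₂ = P₁ − ½ρ(v₂² − v₁²) − ρg(h₂ − h₁).
P₂ = 244000 + ½·805.8·(1.918² − 10.84²) − 805.8·9.8·(+16.81) = 244000 + (-45860) − (132700) = 65390 Pa.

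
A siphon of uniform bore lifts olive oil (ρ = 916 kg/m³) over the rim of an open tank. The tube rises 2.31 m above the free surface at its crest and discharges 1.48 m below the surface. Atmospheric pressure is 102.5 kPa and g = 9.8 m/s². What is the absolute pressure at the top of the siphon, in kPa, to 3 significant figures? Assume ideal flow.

68.5 kPa

From the surface to the outlet (both open to atmosphere, surface at rest): v = √(2g·h_out) = √(2·9.8·1.48) = 5.39 m/s.
With constant cross-section the crest speed equals v; applying Bernoulli from the surface up to the crest, P_top = P_atm − ½ρv² − ρg·h_top.
P_top = 102500 − ½·916·5.39² − 916·9.8·2.31 = 68500 Pa.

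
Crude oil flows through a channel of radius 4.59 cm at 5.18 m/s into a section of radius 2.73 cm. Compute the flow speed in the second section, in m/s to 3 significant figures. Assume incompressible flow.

Continuity gives A₁v₁ = A₂v₂, so v₂ = (66.2 cm²)/(23.4 cm²) × 5.18 m/s = 14.6 m/s.

14.6 m/s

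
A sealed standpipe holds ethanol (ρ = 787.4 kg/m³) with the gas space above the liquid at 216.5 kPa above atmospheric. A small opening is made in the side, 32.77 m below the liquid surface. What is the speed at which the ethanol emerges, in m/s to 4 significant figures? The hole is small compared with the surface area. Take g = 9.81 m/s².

Take point 1 at the surface (v₁ ≈ 0) and point 2 at the hole (at atmospheric pressure). Bernoulli: P₁ + ρg h = P_atm + ½ρv₂².
With P₁ − P_atm = 216500 Pa, v₂ = √(2gh + 2ΔP/ρ) = √(2·9.81·32.77 + 2·216500/787.4) = 34.54 m/s.

v ≈ 34.54 m/s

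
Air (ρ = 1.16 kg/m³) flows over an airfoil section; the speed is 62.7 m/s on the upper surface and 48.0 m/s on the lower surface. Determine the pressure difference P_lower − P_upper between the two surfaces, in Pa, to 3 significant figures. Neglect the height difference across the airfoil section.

ΔP = 944 Pa

With negligible Δh, P + ½ρv² is constant, so P_low − P_up = ½ρ(v_up² − v_low²).
ΔP = ½·1.16·(62.7² − 48.0²) = 944 Pa.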